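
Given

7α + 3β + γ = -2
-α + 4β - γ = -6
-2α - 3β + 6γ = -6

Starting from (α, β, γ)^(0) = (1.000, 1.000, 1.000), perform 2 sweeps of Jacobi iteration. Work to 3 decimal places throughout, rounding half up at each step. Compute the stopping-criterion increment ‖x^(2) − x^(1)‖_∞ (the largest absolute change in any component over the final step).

1.619

Iteration 1:
  α = (-2 - (3)·1.000 - (1)·1.000) / (7) = -0.857
  β = (-6 - (-1)·1.000 - (-1)·1.000) / (4) = -1.000
  γ = (-6 - (-2)·1.000 - (-3)·1.000) / (6) = -0.167
Iteration 2:
  α = (-2 - (3)·-1.000 - (1)·-0.167) / (7) = 0.167
  β = (-6 - (-1)·-0.857 - (-1)·-0.167) / (4) = -1.756
  γ = (-6 - (-2)·-0.857 - (-3)·-1.000) / (6) = -1.786
Change: (1.024, -0.756, -1.619) → max |·| = 1.619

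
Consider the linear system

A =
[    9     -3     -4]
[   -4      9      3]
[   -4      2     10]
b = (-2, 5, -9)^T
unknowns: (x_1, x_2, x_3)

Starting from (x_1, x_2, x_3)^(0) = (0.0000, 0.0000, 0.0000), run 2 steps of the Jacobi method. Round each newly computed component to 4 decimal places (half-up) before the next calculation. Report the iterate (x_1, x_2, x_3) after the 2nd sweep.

(-0.4370, 0.7568, -1.1000)

Iteration 1:
  x_1 = (-2 - (-3)·0.0000 - (-4)·0.0000) / (9) = -0.2222
  x_2 = (5 - (-4)·0.0000 - (3)·0.0000) / (9) = 0.5556
  x_3 = (-9 - (-4)·0.0000 - (2)·0.0000) / (10) = -0.9000
Iteration 2:
  x_1 = (-2 - (-3)·0.5556 - (-4)·-0.9000) / (9) = -0.4370
  x_2 = (5 - (-4)·-0.2222 - (3)·-0.9000) / (9) = 0.7568
  x_3 = (-9 - (-4)·-0.2222 - (2)·0.5556) / (10) = -1.1000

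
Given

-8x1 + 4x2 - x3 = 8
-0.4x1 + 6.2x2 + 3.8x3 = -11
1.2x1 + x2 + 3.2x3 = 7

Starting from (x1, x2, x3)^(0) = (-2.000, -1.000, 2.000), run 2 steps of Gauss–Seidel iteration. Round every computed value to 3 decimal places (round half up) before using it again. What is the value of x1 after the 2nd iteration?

-3.034

Iteration 1:
  x1 = (8 - (4)·-1.000 - (-1)·2.000) / (-8) = -1.750
  x2 = (-11 - (-0.4)·-1.750 - (3.8)·2.000) / (6.2) = -3.113
  x3 = (7 - (1.2)·-1.750 - (1)·-3.113) / (3.2) = 3.817
Iteration 2:
  x1 = (8 - (4)·-3.113 - (-1)·3.817) / (-8) = -3.034
  x2 = (-11 - (-0.4)·-3.034 - (3.8)·3.817) / (6.2) = -4.309
  x3 = (7 - (1.2)·-3.034 - (1)·-4.309) / (3.2) = 4.672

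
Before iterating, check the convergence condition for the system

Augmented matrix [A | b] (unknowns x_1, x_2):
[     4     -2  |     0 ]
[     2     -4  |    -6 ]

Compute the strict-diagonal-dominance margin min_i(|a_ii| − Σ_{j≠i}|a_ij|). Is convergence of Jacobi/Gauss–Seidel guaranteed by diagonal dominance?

row 1: |4| − (2) = 2
row 2: |-4| − (2) = 2
minimum over rows = 2 → strictly diagonally dominant (convergence guaranteed)

2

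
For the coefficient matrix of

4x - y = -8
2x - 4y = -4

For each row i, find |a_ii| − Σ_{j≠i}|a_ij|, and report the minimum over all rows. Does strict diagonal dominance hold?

2

row 1: |4| − (1) = 3
row 2: |-4| − (2) = 2
minimum over rows = 2 → strictly diagonally dominant (convergence guaranteed)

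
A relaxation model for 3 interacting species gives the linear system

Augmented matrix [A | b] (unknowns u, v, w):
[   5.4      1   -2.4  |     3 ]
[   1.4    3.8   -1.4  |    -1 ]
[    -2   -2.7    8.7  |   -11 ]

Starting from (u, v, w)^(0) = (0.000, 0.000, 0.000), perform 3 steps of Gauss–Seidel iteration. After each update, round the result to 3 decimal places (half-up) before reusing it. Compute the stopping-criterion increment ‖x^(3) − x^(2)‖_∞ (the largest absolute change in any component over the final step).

0.062

Iteration 1:
  u = (3 - (1)·0.000 - (-2.4)·0.000) / (5.4) = 0.556
  v = (-1 - (1.4)·0.556 - (-1.4)·0.000) / (3.8) = -0.468
  w = (-11 - (-2)·0.556 - (-2.7)·-0.468) / (8.7) = -1.282
Iteration 2:
  u = (3 - (1)·-0.468 - (-2.4)·-1.282) / (5.4) = 0.072
  v = (-1 - (1.4)·0.072 - (-1.4)·-1.282) / (3.8) = -0.762
  w = (-11 - (-2)·0.072 - (-2.7)·-0.762) / (8.7) = -1.484
Iteration 3:
  u = (3 - (1)·-0.762 - (-2.4)·-1.484) / (5.4) = 0.037
  v = (-1 - (1.4)·0.037 - (-1.4)·-1.484) / (3.8) = -0.824
  w = (-11 - (-2)·0.037 - (-2.7)·-0.824) / (8.7) = -1.512
Change: (-0.035, -0.062, -0.028) → max |·| = 0.062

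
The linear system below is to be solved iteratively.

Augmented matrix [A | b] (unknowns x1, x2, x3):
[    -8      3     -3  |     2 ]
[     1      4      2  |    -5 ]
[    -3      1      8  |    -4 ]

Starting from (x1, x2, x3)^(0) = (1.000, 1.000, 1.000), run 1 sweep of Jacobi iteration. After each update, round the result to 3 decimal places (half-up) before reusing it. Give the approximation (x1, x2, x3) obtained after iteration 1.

(-0.250, -2.000, -0.250)

Iteration 1:
  x1 = (2 - (3)·1.000 - (-3)·1.000) / (-8) = -0.250
  x2 = (-5 - (1)·1.000 - (2)·1.000) / (4) = -2.000
  x3 = (-4 - (-3)·1.000 - (1)·1.000) / (8) = -0.250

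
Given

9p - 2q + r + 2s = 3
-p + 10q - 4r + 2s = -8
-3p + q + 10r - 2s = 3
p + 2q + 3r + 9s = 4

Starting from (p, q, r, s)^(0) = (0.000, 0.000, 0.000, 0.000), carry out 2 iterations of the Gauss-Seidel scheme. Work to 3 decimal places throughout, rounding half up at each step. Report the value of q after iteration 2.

Iteration 1:
  p = (3 - (-2)·0.000 - (1)·0.000 - (2)·0.000) / (9) = 0.333
  q = (-8 - (-1)·0.333 - (-4)·0.000 - (2)·0.000) / (10) = -0.767
  r = (3 - (-3)·0.333 - (1)·-0.767 - (-2)·0.000) / (10) = 0.477
  s = (4 - (1)·0.333 - (2)·-0.767 - (3)·0.477) / (9) = 0.419
Iteration 2:
  p = (3 - (-2)·-0.767 - (1)·0.477 - (2)·0.419) / (9) = 0.017
  q = (-8 - (-1)·0.017 - (-4)·0.477 - (2)·0.419) / (10) = -0.691
  r = (3 - (-3)·0.017 - (1)·-0.691 - (-2)·0.419) / (10) = 0.458
  s = (4 - (1)·0.017 - (2)·-0.691 - (3)·0.458) / (9) = 0.443

-0.691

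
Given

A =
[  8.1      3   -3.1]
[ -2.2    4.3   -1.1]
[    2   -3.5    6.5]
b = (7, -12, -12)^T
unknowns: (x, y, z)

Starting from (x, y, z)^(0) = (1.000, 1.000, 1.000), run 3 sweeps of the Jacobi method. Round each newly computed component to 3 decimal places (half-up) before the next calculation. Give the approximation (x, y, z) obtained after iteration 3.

Iteration 1:
  x = (7 - (3)·1.000 - (-3.1)·1.000) / (8.1) = 0.877
  y = (-12 - (-2.2)·1.000 - (-1.1)·1.000) / (4.3) = -2.023
  z = (-12 - (2)·1.000 - (-3.5)·1.000) / (6.5) = -1.615
Iteration 2:
  x = (7 - (3)·-2.023 - (-3.1)·-1.615) / (8.1) = 0.995
  y = (-12 - (-2.2)·0.877 - (-1.1)·-1.615) / (4.3) = -2.755
  z = (-12 - (2)·0.877 - (-3.5)·-2.023) / (6.5) = -3.205
Iteration 3:
  x = (7 - (3)·-2.755 - (-3.1)·-3.205) / (8.1) = 0.658
  y = (-12 - (-2.2)·0.995 - (-1.1)·-3.205) / (4.3) = -3.102
  z = (-12 - (2)·0.995 - (-3.5)·-2.755) / (6.5) = -3.636

(0.658, -3.102, -3.636)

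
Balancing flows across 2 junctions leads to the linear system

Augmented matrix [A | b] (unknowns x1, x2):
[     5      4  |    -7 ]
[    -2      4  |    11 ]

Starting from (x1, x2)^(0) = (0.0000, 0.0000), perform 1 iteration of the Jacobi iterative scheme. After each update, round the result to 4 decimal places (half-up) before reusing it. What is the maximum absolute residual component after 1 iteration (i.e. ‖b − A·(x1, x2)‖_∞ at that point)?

Iteration 1:
  x1 = (-7 - (4)·0.0000) / (5) = -1.4000
  x2 = (11 - (-2)·0.0000) / (4) = 2.7500
Residual b − A·x = (-11.0000, -2.8000); ∞-norm = 11.0000

11.0000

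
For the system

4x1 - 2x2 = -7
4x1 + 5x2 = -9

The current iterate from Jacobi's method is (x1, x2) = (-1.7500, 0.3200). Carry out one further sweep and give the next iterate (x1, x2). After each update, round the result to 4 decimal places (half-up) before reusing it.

One sweep:
  x1 = (-7 - (-2)·0.3200) / (4) = -1.5900
  x2 = (-9 - (4)·-1.7500) / (5) = -0.4000

(-1.5900, -0.4000)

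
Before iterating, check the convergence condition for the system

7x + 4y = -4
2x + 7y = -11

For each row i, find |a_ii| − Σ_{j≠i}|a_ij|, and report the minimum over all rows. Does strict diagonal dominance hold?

3

row 1: |7| − (4) = 3
row 2: |7| − (2) = 5
minimum over rows = 3 → strictly diagonally dominant (convergence guaranteed)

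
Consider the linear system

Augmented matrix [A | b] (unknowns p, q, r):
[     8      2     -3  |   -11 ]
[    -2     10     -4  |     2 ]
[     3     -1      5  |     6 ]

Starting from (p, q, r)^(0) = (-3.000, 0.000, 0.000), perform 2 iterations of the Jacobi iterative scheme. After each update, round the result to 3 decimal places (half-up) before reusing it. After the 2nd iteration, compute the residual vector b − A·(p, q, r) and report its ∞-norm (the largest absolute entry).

6.215

Iteration 1:
  p = (-11 - (2)·0.000 - (-3)·0.000) / (8) = -1.375
  q = (2 - (-2)·-3.000 - (-4)·0.000) / (10) = -0.400
  r = (6 - (3)·-3.000 - (-1)·0.000) / (5) = 3.000
Iteration 2:
  p = (-11 - (2)·-0.400 - (-3)·3.000) / (8) = -0.150
  q = (2 - (-2)·-1.375 - (-4)·3.000) / (10) = 1.125
  r = (6 - (3)·-1.375 - (-1)·-0.400) / (5) = 1.945
Residual b − A·x = (-6.215, -1.770, -2.150); ∞-norm = 6.215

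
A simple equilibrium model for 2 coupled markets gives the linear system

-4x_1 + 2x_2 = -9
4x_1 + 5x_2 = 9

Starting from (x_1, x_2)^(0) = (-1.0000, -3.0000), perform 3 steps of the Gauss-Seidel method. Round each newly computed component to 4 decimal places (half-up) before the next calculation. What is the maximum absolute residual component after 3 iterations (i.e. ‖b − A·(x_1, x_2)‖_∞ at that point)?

1.3440

Iteration 1:
  x_1 = (-9 - (2)·-3.0000) / (-4) = 0.7500
  x_2 = (9 - (4)·0.7500) / (5) = 1.2000
Iteration 2:
  x_1 = (-9 - (2)·1.2000) / (-4) = 2.8500
  x_2 = (9 - (4)·2.8500) / (5) = -0.4800
Iteration 3:
  x_1 = (-9 - (2)·-0.4800) / (-4) = 2.0100
  x_2 = (9 - (4)·2.0100) / (5) = 0.1920
Residual b − A·x = (-1.3440, 0.0000); ∞-norm = 1.3440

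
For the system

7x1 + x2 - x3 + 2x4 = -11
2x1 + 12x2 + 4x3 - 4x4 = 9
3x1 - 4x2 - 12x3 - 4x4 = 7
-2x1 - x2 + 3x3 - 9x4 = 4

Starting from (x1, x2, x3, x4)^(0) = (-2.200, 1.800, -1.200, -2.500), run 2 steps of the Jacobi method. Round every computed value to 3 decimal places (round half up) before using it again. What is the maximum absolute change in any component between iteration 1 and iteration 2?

Iteration 1:
  x1 = (-11 - (1)·1.800 - (-1)·-1.200 - (2)·-2.500) / (7) = -1.286
  x2 = (9 - (2)·-2.200 - (4)·-1.200 - (-4)·-2.500) / (12) = 0.683
  x3 = (7 - (3)·-2.200 - (-4)·1.800 - (-4)·-2.500) / (-12) = -0.900
  x4 = (4 - (-2)·-2.200 - (-1)·1.800 - (3)·-1.200) / (-9) = -0.556
Iteration 2:
  x1 = (-11 - (1)·0.683 - (-1)·-0.900 - (2)·-0.556) / (7) = -1.639
  x2 = (9 - (2)·-1.286 - (4)·-0.900 - (-4)·-0.556) / (12) = 1.079
  x3 = (7 - (3)·-1.286 - (-4)·0.683 - (-4)·-0.556) / (-12) = -0.947
  x4 = (4 - (-2)·-1.286 - (-1)·0.683 - (3)·-0.900) / (-9) = -0.535
Change: (-0.353, 0.396, -0.047, 0.021) → max |·| = 0.396

0.396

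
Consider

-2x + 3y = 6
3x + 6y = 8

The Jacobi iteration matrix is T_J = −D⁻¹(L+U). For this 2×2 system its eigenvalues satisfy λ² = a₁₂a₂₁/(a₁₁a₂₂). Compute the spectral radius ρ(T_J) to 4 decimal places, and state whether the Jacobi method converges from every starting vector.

0.8660

a₁₂a₂₁/(a₁₁a₂₂) = (3)·(3) / ((-2)·(6)) = -0.750000
ρ = √|-0.750000| = √0.750000 = 0.8660
ρ < 1, so Jacobi converges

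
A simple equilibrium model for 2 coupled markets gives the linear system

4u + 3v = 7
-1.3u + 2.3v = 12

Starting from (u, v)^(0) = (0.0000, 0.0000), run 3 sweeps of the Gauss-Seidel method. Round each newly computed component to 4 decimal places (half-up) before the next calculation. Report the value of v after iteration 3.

4.6908

Iteration 1:
  u = (7 - (3)·0.0000) / (4) = 1.7500
  v = (12 - (-1.3)·1.7500) / (2.3) = 6.2065
Iteration 2:
  u = (7 - (3)·6.2065) / (4) = -2.9049
  v = (12 - (-1.3)·-2.9049) / (2.3) = 3.5755
Iteration 3:
  u = (7 - (3)·3.5755) / (4) = -0.9316
  v = (12 - (-1.3)·-0.9316) / (2.3) = 4.6908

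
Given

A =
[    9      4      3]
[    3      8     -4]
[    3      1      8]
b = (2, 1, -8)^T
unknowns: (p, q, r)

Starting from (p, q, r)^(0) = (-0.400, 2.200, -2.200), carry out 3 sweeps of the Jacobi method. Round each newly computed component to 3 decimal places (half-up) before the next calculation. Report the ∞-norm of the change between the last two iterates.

Iteration 1:
  p = (2 - (4)·2.200 - (3)·-2.200) / (9) = -0.022
  q = (1 - (3)·-0.400 - (-4)·-2.200) / (8) = -0.825
  r = (-8 - (3)·-0.400 - (1)·2.200) / (8) = -1.125
Iteration 2:
  p = (2 - (4)·-0.825 - (3)·-1.125) / (9) = 0.964
  q = (1 - (3)·-0.022 - (-4)·-1.125) / (8) = -0.429
  r = (-8 - (3)·-0.022 - (1)·-0.825) / (8) = -0.889
Iteration 3:
  p = (2 - (4)·-0.429 - (3)·-0.889) / (9) = 0.709
  q = (1 - (3)·0.964 - (-4)·-0.889) / (8) = -0.681
  r = (-8 - (3)·0.964 - (1)·-0.429) / (8) = -1.308
Change: (-0.255, -0.252, -0.419) → max |·| = 0.419

0.419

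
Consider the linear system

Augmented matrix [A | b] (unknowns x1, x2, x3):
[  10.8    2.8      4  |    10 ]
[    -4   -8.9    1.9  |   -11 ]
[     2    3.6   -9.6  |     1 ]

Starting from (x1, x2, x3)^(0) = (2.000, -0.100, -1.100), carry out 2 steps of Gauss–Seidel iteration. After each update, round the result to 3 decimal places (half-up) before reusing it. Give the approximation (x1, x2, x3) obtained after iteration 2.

(0.704, 0.989, 0.413)

Iteration 1:
  x1 = (10 - (2.8)·-0.100 - (4)·-1.100) / (10.8) = 1.359
  x2 = (-11 - (-4)·1.359 - (1.9)·-1.100) / (-8.9) = 0.390
  x3 = (1 - (2)·1.359 - (3.6)·0.390) / (-9.6) = 0.325
Iteration 2:
  x1 = (10 - (2.8)·0.390 - (4)·0.325) / (10.8) = 0.704
  x2 = (-11 - (-4)·0.704 - (1.9)·0.325) / (-8.9) = 0.989
  x3 = (1 - (2)·0.704 - (3.6)·0.989) / (-9.6) = 0.413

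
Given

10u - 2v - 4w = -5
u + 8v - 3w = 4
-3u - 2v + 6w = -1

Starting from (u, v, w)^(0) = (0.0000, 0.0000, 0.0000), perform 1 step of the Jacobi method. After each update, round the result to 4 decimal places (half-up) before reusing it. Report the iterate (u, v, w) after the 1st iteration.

(-0.5000, 0.5000, -0.1667)

Iteration 1:
  u = (-5 - (-2)·0.0000 - (-4)·0.0000) / (10) = -0.5000
  v = (4 - (1)·0.0000 - (-3)·0.0000) / (8) = 0.5000
  w = (-1 - (-3)·0.0000 - (-2)·0.0000) / (6) = -0.1667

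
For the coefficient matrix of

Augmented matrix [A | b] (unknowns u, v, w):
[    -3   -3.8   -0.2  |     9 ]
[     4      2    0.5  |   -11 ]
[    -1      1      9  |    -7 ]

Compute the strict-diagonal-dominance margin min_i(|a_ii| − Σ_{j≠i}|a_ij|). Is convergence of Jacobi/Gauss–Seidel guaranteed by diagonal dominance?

row 1: |-3| − (3.8+0.2) = -1
row 2: |2| − (4+0.5) = -2.5
row 3: |9| − (1+1) = 7
minimum over rows = -2.5 → not strictly diagonally dominant

-2.5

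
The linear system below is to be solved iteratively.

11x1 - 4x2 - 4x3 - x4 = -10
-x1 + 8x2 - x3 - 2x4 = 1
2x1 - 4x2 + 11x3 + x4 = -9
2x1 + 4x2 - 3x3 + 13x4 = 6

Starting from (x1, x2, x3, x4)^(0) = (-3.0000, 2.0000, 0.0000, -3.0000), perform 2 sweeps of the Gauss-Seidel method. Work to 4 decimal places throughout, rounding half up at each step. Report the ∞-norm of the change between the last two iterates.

Iteration 1:
  x1 = (-10 - (-4)·2.0000 - (-4)·0.0000 - (-1)·-3.0000) / (11) = -0.4545
  x2 = (1 - (-1)·-0.4545 - (-1)·0.0000 - (-2)·-3.0000) / (8) = -0.6818
  x3 = (-9 - (2)·-0.4545 - (-4)·-0.6818 - (1)·-3.0000) / (11) = -0.7107
  x4 = (6 - (2)·-0.4545 - (4)·-0.6818 - (-3)·-0.7107) / (13) = 0.5772
Iteration 2:
  x1 = (-10 - (-4)·-0.6818 - (-4)·-0.7107 - (-1)·0.5772) / (11) = -1.3630
  x2 = (1 - (-1)·-1.3630 - (-1)·-0.7107 - (-2)·0.5772) / (8) = 0.0101
  x3 = (-9 - (2)·-1.3630 - (-4)·0.0101 - (1)·0.5772) / (11) = -0.6192
  x4 = (6 - (2)·-1.3630 - (4)·0.0101 - (-3)·-0.6192) / (13) = 0.5252
Change: (-0.9085, 0.6919, 0.0915, -0.0520) → max |·| = 0.9085

0.9085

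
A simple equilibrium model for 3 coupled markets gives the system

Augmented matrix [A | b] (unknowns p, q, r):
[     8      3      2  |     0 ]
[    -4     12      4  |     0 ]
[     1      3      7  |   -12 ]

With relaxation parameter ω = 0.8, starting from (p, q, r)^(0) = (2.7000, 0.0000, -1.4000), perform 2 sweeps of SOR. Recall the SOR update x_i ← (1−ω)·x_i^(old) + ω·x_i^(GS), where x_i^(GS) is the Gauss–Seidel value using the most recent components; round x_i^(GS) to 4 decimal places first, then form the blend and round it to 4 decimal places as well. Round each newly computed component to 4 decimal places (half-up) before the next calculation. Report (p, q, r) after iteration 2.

(0.3760, 0.7382, -2.0571)

Iteration 1:
  p: GS value = (0 - (3)·0.0000 - (2)·-1.4000) / (8) = 0.3500;  p ← (1−ω)·2.7000 + ω·0.3500 = 0.8200
  q: GS value = (0 - (-4)·0.8200 - (4)·-1.4000) / (12) = 0.7400;  q ← (1−ω)·0.0000 + ω·0.7400 = 0.5920
  r: GS value = (-12 - (1)·0.8200 - (3)·0.5920) / (7) = -2.0851;  r ← (1−ω)·-1.4000 + ω·-2.0851 = -1.9481
Iteration 2:
  p: GS value = (0 - (3)·0.5920 - (2)·-1.9481) / (8) = 0.2650;  p ← (1−ω)·0.8200 + ω·0.2650 = 0.3760
  q: GS value = (0 - (-4)·0.3760 - (4)·-1.9481) / (12) = 0.7747;  q ← (1−ω)·0.5920 + ω·0.7747 = 0.7382
  r: GS value = (-12 - (1)·0.3760 - (3)·0.7382) / (7) = -2.0844;  r ← (1−ω)·-1.9481 + ω·-2.0844 = -2.0571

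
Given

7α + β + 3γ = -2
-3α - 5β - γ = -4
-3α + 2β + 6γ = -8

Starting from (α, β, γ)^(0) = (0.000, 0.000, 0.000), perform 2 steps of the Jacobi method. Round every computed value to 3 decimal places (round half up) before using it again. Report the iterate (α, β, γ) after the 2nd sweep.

(0.171, 1.238, -1.743)

Iteration 1:
  α = (-2 - (1)·0.000 - (3)·0.000) / (7) = -0.286
  β = (-4 - (-3)·0.000 - (-1)·0.000) / (-5) = 0.800
  γ = (-8 - (-3)·0.000 - (2)·0.000) / (6) = -1.333
Iteration 2:
  α = (-2 - (1)·0.800 - (3)·-1.333) / (7) = 0.171
  β = (-4 - (-3)·-0.286 - (-1)·-1.333) / (-5) = 1.238
  γ = (-8 - (-3)·-0.286 - (2)·0.800) / (6) = -1.743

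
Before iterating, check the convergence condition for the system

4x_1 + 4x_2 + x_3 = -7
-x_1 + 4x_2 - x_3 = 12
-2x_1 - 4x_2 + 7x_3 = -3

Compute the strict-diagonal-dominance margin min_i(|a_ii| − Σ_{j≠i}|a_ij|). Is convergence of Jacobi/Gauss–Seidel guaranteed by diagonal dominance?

-1

row 1: |4| − (4+1) = -1
row 2: |4| − (1+1) = 2
row 3: |7| − (2+4) = 1
minimum over rows = -1 → not strictly diagonally dominant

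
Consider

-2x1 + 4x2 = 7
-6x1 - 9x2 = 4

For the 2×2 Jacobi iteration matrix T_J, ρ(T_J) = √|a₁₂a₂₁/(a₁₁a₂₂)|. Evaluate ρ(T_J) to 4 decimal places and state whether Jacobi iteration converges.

1.1547

a₁₂a₂₁/(a₁₁a₂₂) = (4)·(-6) / ((-2)·(-9)) = -1.333333
ρ = √|-1.333333| = √1.333333 = 1.1547
ρ > 1, so Jacobi diverges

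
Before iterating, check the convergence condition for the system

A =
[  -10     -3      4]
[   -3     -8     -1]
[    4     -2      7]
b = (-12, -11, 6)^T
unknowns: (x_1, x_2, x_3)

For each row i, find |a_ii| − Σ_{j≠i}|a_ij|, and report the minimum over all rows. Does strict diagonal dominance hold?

row 1: |-10| − (3+4) = 3
row 2: |-8| − (3+1) = 4
row 3: |7| − (4+2) = 1
minimum over rows = 1 → strictly diagonally dominant (convergence guaranteed)

1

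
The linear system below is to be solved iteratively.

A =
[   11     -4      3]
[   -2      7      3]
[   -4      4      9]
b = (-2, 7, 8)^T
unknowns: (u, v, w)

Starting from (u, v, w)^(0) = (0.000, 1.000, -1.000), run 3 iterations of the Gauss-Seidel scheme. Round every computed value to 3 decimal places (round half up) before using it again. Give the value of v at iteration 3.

0.735

Iteration 1:
  u = (-2 - (-4)·1.000 - (3)·-1.000) / (11) = 0.455
  v = (7 - (-2)·0.455 - (3)·-1.000) / (7) = 1.559
  w = (8 - (-4)·0.455 - (4)·1.559) / (9) = 0.398
Iteration 2:
  u = (-2 - (-4)·1.559 - (3)·0.398) / (11) = 0.277
  v = (7 - (-2)·0.277 - (3)·0.398) / (7) = 0.909
  w = (8 - (-4)·0.277 - (4)·0.909) / (9) = 0.608
Iteration 3:
  u = (-2 - (-4)·0.909 - (3)·0.608) / (11) = -0.017
  v = (7 - (-2)·-0.017 - (3)·0.608) / (7) = 0.735
  w = (8 - (-4)·-0.017 - (4)·0.735) / (9) = 0.555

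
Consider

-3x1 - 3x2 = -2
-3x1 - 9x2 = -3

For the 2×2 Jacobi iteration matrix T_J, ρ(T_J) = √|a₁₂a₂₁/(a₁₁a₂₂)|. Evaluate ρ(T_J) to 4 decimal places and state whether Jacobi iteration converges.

a₁₂a₂₁/(a₁₁a₂₂) = (-3)·(-3) / ((-3)·(-9)) = 0.333333
ρ = √|0.333333| = √0.333333 = 0.5774
ρ < 1, so Jacobi converges

0.5774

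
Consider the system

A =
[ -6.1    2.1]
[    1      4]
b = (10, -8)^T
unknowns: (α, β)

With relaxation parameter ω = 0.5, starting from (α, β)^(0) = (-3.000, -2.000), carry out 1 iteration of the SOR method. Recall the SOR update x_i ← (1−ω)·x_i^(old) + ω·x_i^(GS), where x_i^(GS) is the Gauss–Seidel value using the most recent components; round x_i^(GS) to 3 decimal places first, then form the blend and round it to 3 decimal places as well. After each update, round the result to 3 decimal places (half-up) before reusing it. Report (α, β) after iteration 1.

(-2.664, -1.667)

Iteration 1:
  α: GS value = (10 - (2.1)·-2.000) / (-6.1) = -2.328;  α ← (1−ω)·-3.000 + ω·-2.328 = -2.664
  β: GS value = (-8 - (1)·-2.664) / (4) = -1.334;  β ← (1−ω)·-2.000 + ω·-1.334 = -1.667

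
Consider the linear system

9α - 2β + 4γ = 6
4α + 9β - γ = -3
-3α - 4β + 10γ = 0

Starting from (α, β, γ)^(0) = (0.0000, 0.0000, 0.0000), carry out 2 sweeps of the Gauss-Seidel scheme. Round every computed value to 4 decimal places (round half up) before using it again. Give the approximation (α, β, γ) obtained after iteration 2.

Iteration 1:
  α = (6 - (-2)·0.0000 - (4)·0.0000) / (9) = 0.6667
  β = (-3 - (4)·0.6667 - (-1)·0.0000) / (9) = -0.6296
  γ = (0 - (-3)·0.6667 - (-4)·-0.6296) / (10) = -0.0518
Iteration 2:
  α = (6 - (-2)·-0.6296 - (4)·-0.0518) / (9) = 0.5498
  β = (-3 - (4)·0.5498 - (-1)·-0.0518) / (9) = -0.5834
  γ = (0 - (-3)·0.5498 - (-4)·-0.5834) / (10) = -0.0684

(0.5498, -0.5834, -0.0684)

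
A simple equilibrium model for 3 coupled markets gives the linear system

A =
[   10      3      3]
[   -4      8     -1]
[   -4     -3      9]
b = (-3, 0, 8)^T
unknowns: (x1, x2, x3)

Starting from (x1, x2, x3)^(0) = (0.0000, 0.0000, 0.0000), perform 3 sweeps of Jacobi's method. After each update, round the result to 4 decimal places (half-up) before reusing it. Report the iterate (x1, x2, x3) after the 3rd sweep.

Iteration 1:
  x1 = (-3 - (3)·0.0000 - (3)·0.0000) / (10) = -0.3000
  x2 = (0 - (-4)·0.0000 - (-1)·0.0000) / (8) = 0.0000
  x3 = (8 - (-4)·0.0000 - (-3)·0.0000) / (9) = 0.8889
Iteration 2:
  x1 = (-3 - (3)·0.0000 - (3)·0.8889) / (10) = -0.5667
  x2 = (0 - (-4)·-0.3000 - (-1)·0.8889) / (8) = -0.0389
  x3 = (8 - (-4)·-0.3000 - (-3)·0.0000) / (9) = 0.7556
Iteration 3:
  x1 = (-3 - (3)·-0.0389 - (3)·0.7556) / (10) = -0.5150
  x2 = (0 - (-4)·-0.5667 - (-1)·0.7556) / (8) = -0.1889
  x3 = (8 - (-4)·-0.5667 - (-3)·-0.0389) / (9) = 0.6241

(-0.5150, -0.1889, 0.6241)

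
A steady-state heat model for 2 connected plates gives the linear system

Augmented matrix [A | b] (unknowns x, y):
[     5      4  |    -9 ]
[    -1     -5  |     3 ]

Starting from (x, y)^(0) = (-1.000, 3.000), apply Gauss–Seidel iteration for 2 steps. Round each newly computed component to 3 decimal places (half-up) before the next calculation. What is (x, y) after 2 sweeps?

(-1.992, -0.202)

Iteration 1:
  x = (-9 - (4)·3.000) / (5) = -4.200
  y = (3 - (-1)·-4.200) / (-5) = 0.240
Iteration 2:
  x = (-9 - (4)·0.240) / (5) = -1.992
  y = (3 - (-1)·-1.992) / (-5) = -0.202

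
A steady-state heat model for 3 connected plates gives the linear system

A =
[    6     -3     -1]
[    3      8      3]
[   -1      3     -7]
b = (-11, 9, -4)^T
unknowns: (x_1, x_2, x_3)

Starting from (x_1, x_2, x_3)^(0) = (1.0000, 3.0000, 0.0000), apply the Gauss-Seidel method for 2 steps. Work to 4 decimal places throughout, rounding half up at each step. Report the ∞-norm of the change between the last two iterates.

Iteration 1:
  x_1 = (-11 - (-3)·3.0000 - (-1)·0.0000) / (6) = -0.3333
  x_2 = (9 - (3)·-0.3333 - (3)·0.0000) / (8) = 1.2500
  x_3 = (-4 - (-1)·-0.3333 - (3)·1.2500) / (-7) = 1.1548
Iteration 2:
  x_1 = (-11 - (-3)·1.2500 - (-1)·1.1548) / (6) = -1.0159
  x_2 = (9 - (3)·-1.0159 - (3)·1.1548) / (8) = 1.0729
  x_3 = (-4 - (-1)·-1.0159 - (3)·1.0729) / (-7) = 1.1764
Change: (-0.6826, -0.1771, 0.0216) → max |·| = 0.6826

0.6826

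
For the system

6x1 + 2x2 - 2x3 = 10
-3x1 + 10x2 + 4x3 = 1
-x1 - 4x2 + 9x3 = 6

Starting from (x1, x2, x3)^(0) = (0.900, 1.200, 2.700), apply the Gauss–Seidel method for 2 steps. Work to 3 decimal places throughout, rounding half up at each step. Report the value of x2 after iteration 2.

Iteration 1:
  x1 = (10 - (2)·1.200 - (-2)·2.700) / (6) = 2.167
  x2 = (1 - (-3)·2.167 - (4)·2.700) / (10) = -0.330
  x3 = (6 - (-1)·2.167 - (-4)·-0.330) / (9) = 0.761
Iteration 2:
  x1 = (10 - (2)·-0.330 - (-2)·0.761) / (6) = 2.030
  x2 = (1 - (-3)·2.030 - (4)·0.761) / (10) = 0.405
  x3 = (6 - (-1)·2.030 - (-4)·0.405) / (9) = 1.072

0.405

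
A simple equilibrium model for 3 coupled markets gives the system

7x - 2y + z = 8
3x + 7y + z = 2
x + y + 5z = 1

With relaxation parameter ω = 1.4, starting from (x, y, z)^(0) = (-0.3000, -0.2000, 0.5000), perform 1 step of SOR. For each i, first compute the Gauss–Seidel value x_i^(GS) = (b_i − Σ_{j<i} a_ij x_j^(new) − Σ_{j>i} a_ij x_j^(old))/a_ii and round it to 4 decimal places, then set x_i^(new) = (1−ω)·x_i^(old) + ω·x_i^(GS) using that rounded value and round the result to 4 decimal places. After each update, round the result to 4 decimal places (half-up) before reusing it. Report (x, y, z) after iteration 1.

(1.5400, -0.5440, -0.1989)

Iteration 1:
  x: GS value = (8 - (-2)·-0.2000 - (1)·0.5000) / (7) = 1.0143;  x ← (1−ω)·-0.3000 + ω·1.0143 = 1.5400
  y: GS value = (2 - (3)·1.5400 - (1)·0.5000) / (7) = -0.4457;  y ← (1−ω)·-0.2000 + ω·-0.4457 = -0.5440
  z: GS value = (1 - (1)·1.5400 - (1)·-0.5440) / (5) = 0.0008;  z ← (1−ω)·0.5000 + ω·0.0008 = -0.1989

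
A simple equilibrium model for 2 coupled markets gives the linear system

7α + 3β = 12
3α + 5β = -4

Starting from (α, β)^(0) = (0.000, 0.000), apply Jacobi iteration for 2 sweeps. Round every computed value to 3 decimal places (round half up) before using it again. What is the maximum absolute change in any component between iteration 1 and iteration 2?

Iteration 1:
  α = (12 - (3)·0.000) / (7) = 1.714
  β = (-4 - (3)·0.000) / (5) = -0.800
Iteration 2:
  α = (12 - (3)·-0.800) / (7) = 2.057
  β = (-4 - (3)·1.714) / (5) = -1.828
Change: (0.343, -1.028) → max |·| = 1.028

1.028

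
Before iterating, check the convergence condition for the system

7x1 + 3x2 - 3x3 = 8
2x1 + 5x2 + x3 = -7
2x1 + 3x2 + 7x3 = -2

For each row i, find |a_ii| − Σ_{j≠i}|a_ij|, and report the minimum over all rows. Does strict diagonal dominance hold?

1

row 1: |7| − (3+3) = 1
row 2: |5| − (2+1) = 2
row 3: |7| − (2+3) = 2
minimum over rows = 1 → strictly diagonally dominant (convergence guaranteed)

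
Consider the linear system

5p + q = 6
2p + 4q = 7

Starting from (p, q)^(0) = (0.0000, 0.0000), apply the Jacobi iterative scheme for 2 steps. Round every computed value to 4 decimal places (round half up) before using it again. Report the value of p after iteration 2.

0.8500

Iteration 1:
  p = (6 - (1)·0.0000) / (5) = 1.2000
  q = (7 - (2)·0.0000) / (4) = 1.7500
Iteration 2:
  p = (6 - (1)·1.7500) / (5) = 0.8500
  q = (7 - (2)·1.2000) / (4) = 1.1500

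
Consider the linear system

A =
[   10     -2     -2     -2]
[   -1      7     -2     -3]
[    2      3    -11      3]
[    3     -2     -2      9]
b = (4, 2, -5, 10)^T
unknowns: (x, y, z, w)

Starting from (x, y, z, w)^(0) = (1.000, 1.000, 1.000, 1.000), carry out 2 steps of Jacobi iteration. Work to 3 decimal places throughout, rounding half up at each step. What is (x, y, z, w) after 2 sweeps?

(1.109, 1.290, 1.281, 1.294)

Iteration 1:
  x = (4 - (-2)·1.000 - (-2)·1.000 - (-2)·1.000) / (10) = 1.000
  y = (2 - (-1)·1.000 - (-2)·1.000 - (-3)·1.000) / (7) = 1.143
  z = (-5 - (2)·1.000 - (3)·1.000 - (3)·1.000) / (-11) = 1.182
  w = (10 - (3)·1.000 - (-2)·1.000 - (-2)·1.000) / (9) = 1.222
Iteration 2:
  x = (4 - (-2)·1.143 - (-2)·1.182 - (-2)·1.222) / (10) = 1.109
  y = (2 - (-1)·1.000 - (-2)·1.182 - (-3)·1.222) / (7) = 1.290
  z = (-5 - (2)·1.000 - (3)·1.143 - (3)·1.222) / (-11) = 1.281
  w = (10 - (3)·1.000 - (-2)·1.143 - (-2)·1.182) / (9) = 1.294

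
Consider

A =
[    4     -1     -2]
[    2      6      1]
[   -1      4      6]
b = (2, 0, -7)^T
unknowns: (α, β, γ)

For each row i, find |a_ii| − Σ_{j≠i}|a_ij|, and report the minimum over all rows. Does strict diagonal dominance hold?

1

row 1: |4| − (1+2) = 1
row 2: |6| − (2+1) = 3
row 3: |6| − (1+4) = 1
minimum over rows = 1 → strictly diagonally dominant (convergence guaranteed)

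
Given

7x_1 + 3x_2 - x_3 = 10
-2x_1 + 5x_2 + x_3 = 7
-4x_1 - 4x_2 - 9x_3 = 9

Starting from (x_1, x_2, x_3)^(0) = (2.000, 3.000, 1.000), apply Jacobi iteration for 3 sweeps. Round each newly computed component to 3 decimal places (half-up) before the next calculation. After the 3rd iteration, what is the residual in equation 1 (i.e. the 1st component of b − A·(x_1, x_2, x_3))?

0.942

Iteration 1:
  x_1 = (10 - (3)·3.000 - (-1)·1.000) / (7) = 0.286
  x_2 = (7 - (-2)·2.000 - (1)·1.000) / (5) = 2.000
  x_3 = (9 - (-4)·2.000 - (-4)·3.000) / (-9) = -3.222
Iteration 2:
  x_1 = (10 - (3)·2.000 - (-1)·-3.222) / (7) = 0.111
  x_2 = (7 - (-2)·0.286 - (1)·-3.222) / (5) = 2.159
  x_3 = (9 - (-4)·0.286 - (-4)·2.000) / (-9) = -2.016
Iteration 3:
  x_1 = (10 - (3)·2.159 - (-1)·-2.016) / (7) = 0.215
  x_2 = (7 - (-2)·0.111 - (1)·-2.016) / (5) = 1.848
  x_3 = (9 - (-4)·0.111 - (-4)·2.159) / (-9) = -2.009
Residual b − A·x = (0.942, 0.199, -0.829)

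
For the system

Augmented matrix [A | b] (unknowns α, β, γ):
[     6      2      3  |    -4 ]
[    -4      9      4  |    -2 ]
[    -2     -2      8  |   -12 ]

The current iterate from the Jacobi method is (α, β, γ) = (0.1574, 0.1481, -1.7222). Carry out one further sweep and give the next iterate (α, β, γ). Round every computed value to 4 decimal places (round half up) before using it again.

One sweep:
  α = (-4 - (2)·0.1481 - (3)·-1.7222) / (6) = 0.1451
  β = (-2 - (-4)·0.1574 - (4)·-1.7222) / (9) = 0.6132
  γ = (-12 - (-2)·0.1574 - (-2)·0.1481) / (8) = -1.4236

(0.1451, 0.6132, -1.4236)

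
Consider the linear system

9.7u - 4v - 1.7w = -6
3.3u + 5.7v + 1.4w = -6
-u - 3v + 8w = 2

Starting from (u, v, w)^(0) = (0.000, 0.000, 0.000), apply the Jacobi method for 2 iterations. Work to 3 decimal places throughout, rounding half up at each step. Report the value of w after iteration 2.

-0.222

Iteration 1:
  u = (-6 - (-4)·0.000 - (-1.7)·0.000) / (9.7) = -0.619
  v = (-6 - (3.3)·0.000 - (1.4)·0.000) / (5.7) = -1.053
  w = (2 - (-1)·0.000 - (-3)·0.000) / (8) = 0.250
Iteration 2:
  u = (-6 - (-4)·-1.053 - (-1.7)·0.250) / (9.7) = -1.009
  v = (-6 - (3.3)·-0.619 - (1.4)·0.250) / (5.7) = -0.756
  w = (2 - (-1)·-0.619 - (-3)·-1.053) / (8) = -0.222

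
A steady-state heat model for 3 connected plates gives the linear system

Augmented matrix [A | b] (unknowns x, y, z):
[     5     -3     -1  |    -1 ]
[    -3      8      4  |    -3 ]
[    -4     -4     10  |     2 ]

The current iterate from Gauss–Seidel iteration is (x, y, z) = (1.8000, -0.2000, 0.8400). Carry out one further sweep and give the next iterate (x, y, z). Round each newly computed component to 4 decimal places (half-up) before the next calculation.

One sweep:
  x = (-1 - (-3)·-0.2000 - (-1)·0.8400) / (5) = -0.1520
  y = (-3 - (-3)·-0.1520 - (4)·0.8400) / (8) = -0.8520
  z = (2 - (-4)·-0.1520 - (-4)·-0.8520) / (10) = -0.2016

(-0.1520, -0.8520, -0.2016)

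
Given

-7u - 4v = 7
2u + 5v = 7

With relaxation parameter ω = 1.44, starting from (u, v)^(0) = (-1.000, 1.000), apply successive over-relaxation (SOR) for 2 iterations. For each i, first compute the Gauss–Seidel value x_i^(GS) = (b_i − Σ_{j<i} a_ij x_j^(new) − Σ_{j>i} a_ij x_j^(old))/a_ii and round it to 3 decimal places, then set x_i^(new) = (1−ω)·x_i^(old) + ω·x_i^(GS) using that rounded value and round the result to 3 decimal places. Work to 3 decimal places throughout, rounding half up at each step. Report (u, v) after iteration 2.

Iteration 1:
  u: GS value = (7 - (-4)·1.000) / (-7) = -1.571;  u ← (1−ω)·-1.000 + ω·-1.571 = -1.822
  v: GS value = (7 - (2)·-1.822) / (5) = 2.129;  v ← (1−ω)·1.000 + ω·2.129 = 2.626
Iteration 2:
  u: GS value = (7 - (-4)·2.626) / (-7) = -2.501;  u ← (1−ω)·-1.822 + ω·-2.501 = -2.800
  v: GS value = (7 - (2)·-2.800) / (5) = 2.520;  v ← (1−ω)·2.626 + ω·2.520 = 2.473

(-2.800, 2.473)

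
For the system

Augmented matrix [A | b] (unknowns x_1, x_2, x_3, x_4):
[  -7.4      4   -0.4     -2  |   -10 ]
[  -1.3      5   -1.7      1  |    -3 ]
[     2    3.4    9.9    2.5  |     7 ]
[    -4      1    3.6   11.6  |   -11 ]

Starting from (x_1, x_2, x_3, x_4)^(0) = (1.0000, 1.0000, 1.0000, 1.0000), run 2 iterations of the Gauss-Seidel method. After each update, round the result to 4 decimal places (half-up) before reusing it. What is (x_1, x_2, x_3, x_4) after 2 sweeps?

(1.4367, -0.0831, 0.5594, -0.6193)

Iteration 1:
  x_1 = (-10 - (4)·1.0000 - (-0.4)·1.0000 - (-2)·1.0000) / (-7.4) = 1.5676
  x_2 = (-3 - (-1.3)·1.5676 - (-1.7)·1.0000 - (1)·1.0000) / (5) = -0.0524
  x_3 = (7 - (2)·1.5676 - (3.4)·-0.0524 - (2.5)·1.0000) / (9.9) = 0.1559
  x_4 = (-11 - (-4)·1.5676 - (1)·-0.0524 - (3.6)·0.1559) / (11.6) = -0.4516
Iteration 2:
  x_1 = (-10 - (4)·-0.0524 - (-0.4)·0.1559 - (-2)·-0.4516) / (-7.4) = 1.4367
  x_2 = (-3 - (-1.3)·1.4367 - (-1.7)·0.1559 - (1)·-0.4516) / (5) = -0.0831
  x_3 = (7 - (2)·1.4367 - (3.4)·-0.0831 - (2.5)·-0.4516) / (9.9) = 0.5594
  x_4 = (-11 - (-4)·1.4367 - (1)·-0.0831 - (3.6)·0.5594) / (11.6) = -0.6193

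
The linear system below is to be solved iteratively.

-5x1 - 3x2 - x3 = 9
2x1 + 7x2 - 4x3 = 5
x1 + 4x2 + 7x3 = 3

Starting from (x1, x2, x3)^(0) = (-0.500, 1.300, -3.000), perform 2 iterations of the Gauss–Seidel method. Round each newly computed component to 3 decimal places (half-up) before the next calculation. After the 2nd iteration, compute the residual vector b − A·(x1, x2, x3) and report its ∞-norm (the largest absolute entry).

Iteration 1:
  x1 = (9 - (-3)·1.300 - (-1)·-3.000) / (-5) = -1.980
  x2 = (5 - (2)·-1.980 - (-4)·-3.000) / (7) = -0.434
  x3 = (3 - (1)·-1.980 - (4)·-0.434) / (7) = 0.959
Iteration 2:
  x1 = (9 - (-3)·-0.434 - (-1)·0.959) / (-5) = -1.731
  x2 = (5 - (2)·-1.731 - (-4)·0.959) / (7) = 1.757
  x3 = (3 - (1)·-1.731 - (4)·1.757) / (7) = -0.328
Residual b − A·x = (5.288, -5.149, -0.001); ∞-norm = 5.288

5.288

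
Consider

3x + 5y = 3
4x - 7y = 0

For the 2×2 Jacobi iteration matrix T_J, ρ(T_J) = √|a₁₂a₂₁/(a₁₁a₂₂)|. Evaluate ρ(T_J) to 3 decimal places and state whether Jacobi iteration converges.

0.976

a₁₂a₂₁/(a₁₁a₂₂) = (5)·(4) / ((3)·(-7)) = -0.952381
ρ = √|-0.952381| = √0.952381 = 0.976
ρ < 1, so Jacobi converges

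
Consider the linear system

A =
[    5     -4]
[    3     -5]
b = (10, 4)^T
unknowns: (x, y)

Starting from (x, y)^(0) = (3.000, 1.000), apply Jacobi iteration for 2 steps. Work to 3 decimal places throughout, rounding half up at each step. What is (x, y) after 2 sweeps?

Iteration 1:
  x = (10 - (-4)·1.000) / (5) = 2.800
  y = (4 - (3)·3.000) / (-5) = 1.000
Iteration 2:
  x = (10 - (-4)·1.000) / (5) = 2.800
  y = (4 - (3)·2.800) / (-5) = 0.880

(2.800, 0.880)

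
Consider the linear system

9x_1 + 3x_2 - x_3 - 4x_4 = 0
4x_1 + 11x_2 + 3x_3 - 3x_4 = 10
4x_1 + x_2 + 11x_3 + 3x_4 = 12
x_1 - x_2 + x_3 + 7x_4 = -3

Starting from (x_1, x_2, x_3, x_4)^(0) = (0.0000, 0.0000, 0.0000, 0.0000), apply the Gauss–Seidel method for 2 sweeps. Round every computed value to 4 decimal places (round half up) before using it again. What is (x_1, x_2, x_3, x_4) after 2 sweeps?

Iteration 1:
  x_1 = (0 - (3)·0.0000 - (-1)·0.0000 - (-4)·0.0000) / (9) = 0.0000
  x_2 = (10 - (4)·0.0000 - (3)·0.0000 - (-3)·0.0000) / (11) = 0.9091
  x_3 = (12 - (4)·0.0000 - (1)·0.9091 - (3)·0.0000) / (11) = 1.0083
  x_4 = (-3 - (1)·0.0000 - (-1)·0.9091 - (1)·1.0083) / (7) = -0.4427
Iteration 2:
  x_1 = (0 - (3)·0.9091 - (-1)·1.0083 - (-4)·-0.4427) / (9) = -0.3878
  x_2 = (10 - (4)·-0.3878 - (3)·1.0083 - (-3)·-0.4427) / (11) = 0.6544
  x_3 = (12 - (4)·-0.3878 - (1)·0.6544 - (3)·-0.4427) / (11) = 1.2932
  x_4 = (-3 - (1)·-0.3878 - (-1)·0.6544 - (1)·1.2932) / (7) = -0.4644

(-0.3878, 0.6544, 1.2932, -0.4644)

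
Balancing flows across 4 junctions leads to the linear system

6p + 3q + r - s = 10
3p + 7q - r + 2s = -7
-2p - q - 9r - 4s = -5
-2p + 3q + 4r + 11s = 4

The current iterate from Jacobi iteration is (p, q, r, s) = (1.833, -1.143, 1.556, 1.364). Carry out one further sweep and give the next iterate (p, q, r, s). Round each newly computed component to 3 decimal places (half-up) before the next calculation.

(2.206, -1.953, -0.331, 0.443)

One sweep:
  p = (10 - (3)·-1.143 - (1)·1.556 - (-1)·1.364) / (6) = 2.206
  q = (-7 - (3)·1.833 - (-1)·1.556 - (2)·1.364) / (7) = -1.953
  r = (-5 - (-2)·1.833 - (-1)·-1.143 - (-4)·1.364) / (-9) = -0.331
  s = (4 - (-2)·1.833 - (3)·-1.143 - (4)·1.556) / (11) = 0.443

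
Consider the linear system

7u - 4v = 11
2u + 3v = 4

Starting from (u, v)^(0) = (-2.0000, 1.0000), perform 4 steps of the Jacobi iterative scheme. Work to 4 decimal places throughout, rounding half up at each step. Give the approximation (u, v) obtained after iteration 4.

Iteration 1:
  u = (11 - (-4)·1.0000) / (7) = 2.1429
  v = (4 - (2)·-2.0000) / (3) = 2.6667
Iteration 2:
  u = (11 - (-4)·2.6667) / (7) = 3.0953
  v = (4 - (2)·2.1429) / (3) = -0.0953
Iteration 3:
  u = (11 - (-4)·-0.0953) / (7) = 1.5170
  v = (4 - (2)·3.0953) / (3) = -0.7302
Iteration 4:
  u = (11 - (-4)·-0.7302) / (7) = 1.1542
  v = (4 - (2)·1.5170) / (3) = 0.3220

(1.1542, 0.3220)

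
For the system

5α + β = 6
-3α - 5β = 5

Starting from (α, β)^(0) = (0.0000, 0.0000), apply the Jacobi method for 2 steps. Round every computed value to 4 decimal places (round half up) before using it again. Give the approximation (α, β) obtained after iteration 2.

(1.4000, -1.7200)

Iteration 1:
  α = (6 - (1)·0.0000) / (5) = 1.2000
  β = (5 - (-3)·0.0000) / (-5) = -1.0000
Iteration 2:
  α = (6 - (1)·-1.0000) / (5) = 1.4000
  β = (5 - (-3)·1.2000) / (-5) = -1.7200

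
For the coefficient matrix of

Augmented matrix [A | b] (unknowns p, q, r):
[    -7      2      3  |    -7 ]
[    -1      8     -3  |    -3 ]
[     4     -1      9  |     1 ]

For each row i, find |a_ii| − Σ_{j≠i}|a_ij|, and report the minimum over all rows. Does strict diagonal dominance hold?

2

row 1: |-7| − (2+3) = 2
row 2: |8| − (1+3) = 4
row 3: |9| − (4+1) = 4
minimum over rows = 2 → strictly diagonally dominant (convergence guaranteed)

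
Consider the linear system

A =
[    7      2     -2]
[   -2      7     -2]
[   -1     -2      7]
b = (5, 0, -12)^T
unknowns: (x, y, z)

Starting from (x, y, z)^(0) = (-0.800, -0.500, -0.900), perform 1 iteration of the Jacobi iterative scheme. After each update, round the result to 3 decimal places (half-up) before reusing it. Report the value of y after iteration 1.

Iteration 1:
  x = (5 - (2)·-0.500 - (-2)·-0.900) / (7) = 0.600
  y = (0 - (-2)·-0.800 - (-2)·-0.900) / (7) = -0.486
  z = (-12 - (-1)·-0.800 - (-2)·-0.500) / (7) = -1.971

-0.486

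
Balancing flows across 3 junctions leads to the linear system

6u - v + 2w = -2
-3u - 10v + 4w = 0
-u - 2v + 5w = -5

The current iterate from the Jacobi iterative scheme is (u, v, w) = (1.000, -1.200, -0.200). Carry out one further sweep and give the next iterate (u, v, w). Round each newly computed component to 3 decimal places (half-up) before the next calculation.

(-0.467, -0.380, -1.280)

One sweep:
  u = (-2 - (-1)·-1.200 - (2)·-0.200) / (6) = -0.467
  v = (0 - (-3)·1.000 - (4)·-0.200) / (-10) = -0.380
  w = (-5 - (-1)·1.000 - (-2)·-1.200) / (5) = -1.280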